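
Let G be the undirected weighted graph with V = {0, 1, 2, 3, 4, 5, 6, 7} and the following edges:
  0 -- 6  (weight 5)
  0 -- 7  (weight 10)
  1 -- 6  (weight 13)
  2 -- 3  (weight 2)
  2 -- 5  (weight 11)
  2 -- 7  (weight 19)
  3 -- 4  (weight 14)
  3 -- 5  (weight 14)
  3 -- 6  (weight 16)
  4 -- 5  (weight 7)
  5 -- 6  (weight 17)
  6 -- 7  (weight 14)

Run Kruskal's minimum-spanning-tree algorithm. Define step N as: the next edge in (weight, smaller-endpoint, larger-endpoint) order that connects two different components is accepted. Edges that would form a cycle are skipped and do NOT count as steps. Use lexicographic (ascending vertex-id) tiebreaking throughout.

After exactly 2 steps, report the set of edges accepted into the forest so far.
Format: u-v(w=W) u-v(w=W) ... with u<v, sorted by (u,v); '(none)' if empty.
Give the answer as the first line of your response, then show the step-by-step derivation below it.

0-6(w=5) 2-3(w=2)

step 1: add edge 2-3 (w=2); MST = {2-3(w=2)}
step 2: add edge 0-6 (w=5); MST = {0-6(w=5) 2-3(w=2)}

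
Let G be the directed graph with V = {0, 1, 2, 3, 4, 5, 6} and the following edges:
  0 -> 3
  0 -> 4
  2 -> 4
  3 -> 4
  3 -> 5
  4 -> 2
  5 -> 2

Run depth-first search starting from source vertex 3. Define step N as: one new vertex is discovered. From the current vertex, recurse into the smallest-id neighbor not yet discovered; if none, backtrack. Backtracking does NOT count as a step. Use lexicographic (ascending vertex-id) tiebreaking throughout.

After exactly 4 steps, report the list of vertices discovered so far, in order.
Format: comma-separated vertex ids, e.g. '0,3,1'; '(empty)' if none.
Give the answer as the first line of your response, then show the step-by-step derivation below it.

3,4,2,5

step 1: discover 3; path=3; order=3
step 2: discover 4; path=3>4; order=3,4
step 3: discover 2; path=3>4>2; order=3,4,2
step 4: discover 5; path=3>5; order=3,4,2,5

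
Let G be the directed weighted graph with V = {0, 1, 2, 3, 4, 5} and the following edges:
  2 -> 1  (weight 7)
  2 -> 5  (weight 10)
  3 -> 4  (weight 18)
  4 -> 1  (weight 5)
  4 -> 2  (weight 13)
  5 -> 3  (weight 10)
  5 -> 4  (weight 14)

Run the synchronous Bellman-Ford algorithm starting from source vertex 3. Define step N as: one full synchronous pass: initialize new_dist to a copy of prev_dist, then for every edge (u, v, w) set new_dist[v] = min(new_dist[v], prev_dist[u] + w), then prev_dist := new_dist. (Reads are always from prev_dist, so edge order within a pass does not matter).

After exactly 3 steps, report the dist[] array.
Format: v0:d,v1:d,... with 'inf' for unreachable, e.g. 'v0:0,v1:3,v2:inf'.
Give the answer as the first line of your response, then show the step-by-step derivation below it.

v0:inf,v1:23,v2:31,v3:0,v4:18,v5:41

step 1: dist = v0:inf,v1:inf,v2:inf,v3:0,v4:18,v5:inf
step 2: dist = v0:inf,v1:23,v2:31,v3:0,v4:18,v5:inf
step 3: dist = v0:inf,v1:23,v2:31,v3:0,v4:18,v5:41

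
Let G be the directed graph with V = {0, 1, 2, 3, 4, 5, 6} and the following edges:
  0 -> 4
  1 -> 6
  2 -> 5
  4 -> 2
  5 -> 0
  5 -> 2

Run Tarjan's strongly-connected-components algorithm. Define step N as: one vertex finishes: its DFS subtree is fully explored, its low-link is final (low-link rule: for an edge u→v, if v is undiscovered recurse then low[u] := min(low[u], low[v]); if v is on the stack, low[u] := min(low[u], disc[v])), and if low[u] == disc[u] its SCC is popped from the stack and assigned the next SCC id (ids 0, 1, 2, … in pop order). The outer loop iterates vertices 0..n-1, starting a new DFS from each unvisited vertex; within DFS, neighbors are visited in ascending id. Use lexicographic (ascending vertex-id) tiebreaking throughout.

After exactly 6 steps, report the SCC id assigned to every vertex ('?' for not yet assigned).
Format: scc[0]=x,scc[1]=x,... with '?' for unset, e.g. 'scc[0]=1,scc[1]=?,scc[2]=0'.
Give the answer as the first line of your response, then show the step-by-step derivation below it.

scc[0]=0,scc[1]=2,scc[2]=0,scc[3]=?,scc[4]=0,scc[5]=0,scc[6]=1

step 1: low=(low[0]=0,low[1]=?,low[2]=2,low[3]=?,low[4]=1,low[5]=0,low[6]=?); scc=(scc[0]=?,scc[1]=?,scc[2]=?,scc[3]=?,scc[4]=?,scc[5]=?,scc[6]=?)
step 2: low=(low[0]=0,low[1]=?,low[2]=0,low[3]=?,low[4]=1,low[5]=0,low[6]=?); scc=(scc[0]=?,scc[1]=?,scc[2]=?,scc[3]=?,scc[4]=?,scc[5]=?,scc[6]=?)
step 3: low=(low[0]=0,low[1]=?,low[2]=0,low[3]=?,low[4]=0,low[5]=0,low[6]=?); scc=(scc[0]=?,scc[1]=?,scc[2]=?,scc[3]=?,scc[4]=?,scc[5]=?,scc[6]=?)
step 4: low=(low[0]=0,low[1]=?,low[2]=0,low[3]=?,low[4]=0,low[5]=0,low[6]=?); scc=(scc[0]=0,scc[1]=?,scc[2]=0,scc[3]=?,scc[4]=0,scc[5]=0,scc[6]=?)
step 5: low=(low[0]=0,low[1]=4,low[2]=0,low[3]=?,low[4]=0,low[5]=0,low[6]=5); scc=(scc[0]=0,scc[1]=?,scc[2]=0,scc[3]=?,scc[4]=0,scc[5]=0,scc[6]=1)
step 6: low=(low[0]=0,low[1]=4,low[2]=0,low[3]=?,low[4]=0,low[5]=0,low[6]=5); scc=(scc[0]=0,scc[1]=2,scc[2]=0,scc[3]=?,scc[4]=0,scc[5]=0,scc[6]=1)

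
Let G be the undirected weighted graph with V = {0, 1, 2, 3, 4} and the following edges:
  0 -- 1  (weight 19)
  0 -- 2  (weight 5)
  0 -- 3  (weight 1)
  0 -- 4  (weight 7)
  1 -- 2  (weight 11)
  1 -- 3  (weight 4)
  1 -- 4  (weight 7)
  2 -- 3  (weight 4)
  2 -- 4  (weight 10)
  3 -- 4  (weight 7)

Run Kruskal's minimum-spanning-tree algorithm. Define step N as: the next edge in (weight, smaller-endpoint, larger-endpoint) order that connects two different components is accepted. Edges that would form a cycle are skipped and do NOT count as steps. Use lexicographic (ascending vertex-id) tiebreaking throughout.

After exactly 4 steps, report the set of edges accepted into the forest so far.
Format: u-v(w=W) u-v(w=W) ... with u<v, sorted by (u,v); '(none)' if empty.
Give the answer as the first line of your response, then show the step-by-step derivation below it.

0-3(w=1) 0-4(w=7) 1-3(w=4) 2-3(w=4)

step 1: add edge 0-3 (w=1); MST = {0-3(w=1)}
step 2: add edge 1-3 (w=4); MST = {0-3(w=1) 1-3(w=4)}
step 3: add edge 2-3 (w=4); MST = {0-3(w=1) 1-3(w=4) 2-3(w=4)}
step 4: add edge 0-4 (w=7); MST = {0-3(w=1) 0-4(w=7) 1-3(w=4) 2-3(w=4)}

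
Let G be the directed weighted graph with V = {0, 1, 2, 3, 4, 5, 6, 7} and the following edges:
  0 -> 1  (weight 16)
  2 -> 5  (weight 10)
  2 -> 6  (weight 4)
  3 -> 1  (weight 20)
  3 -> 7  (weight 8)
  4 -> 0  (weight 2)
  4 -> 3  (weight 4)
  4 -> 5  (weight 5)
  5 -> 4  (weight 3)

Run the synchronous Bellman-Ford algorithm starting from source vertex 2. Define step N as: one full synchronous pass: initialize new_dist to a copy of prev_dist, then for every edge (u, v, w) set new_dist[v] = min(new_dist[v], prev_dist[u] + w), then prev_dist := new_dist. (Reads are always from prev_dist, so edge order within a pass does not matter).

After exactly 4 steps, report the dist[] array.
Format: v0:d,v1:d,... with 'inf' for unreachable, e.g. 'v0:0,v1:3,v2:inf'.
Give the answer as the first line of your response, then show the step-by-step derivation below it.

v0:15,v1:31,v2:0,v3:17,v4:13,v5:10,v6:4,v7:25

step 1: dist = v0:inf,v1:inf,v2:0,v3:inf,v4:inf,v5:10,v6:4,v7:inf
step 2: dist = v0:inf,v1:inf,v2:0,v3:inf,v4:13,v5:10,v6:4,v7:inf
step 3: dist = v0:15,v1:inf,v2:0,v3:17,v4:13,v5:10,v6:4,v7:inf
step 4: dist = v0:15,v1:31,v2:0,v3:17,v4:13,v5:10,v6:4,v7:25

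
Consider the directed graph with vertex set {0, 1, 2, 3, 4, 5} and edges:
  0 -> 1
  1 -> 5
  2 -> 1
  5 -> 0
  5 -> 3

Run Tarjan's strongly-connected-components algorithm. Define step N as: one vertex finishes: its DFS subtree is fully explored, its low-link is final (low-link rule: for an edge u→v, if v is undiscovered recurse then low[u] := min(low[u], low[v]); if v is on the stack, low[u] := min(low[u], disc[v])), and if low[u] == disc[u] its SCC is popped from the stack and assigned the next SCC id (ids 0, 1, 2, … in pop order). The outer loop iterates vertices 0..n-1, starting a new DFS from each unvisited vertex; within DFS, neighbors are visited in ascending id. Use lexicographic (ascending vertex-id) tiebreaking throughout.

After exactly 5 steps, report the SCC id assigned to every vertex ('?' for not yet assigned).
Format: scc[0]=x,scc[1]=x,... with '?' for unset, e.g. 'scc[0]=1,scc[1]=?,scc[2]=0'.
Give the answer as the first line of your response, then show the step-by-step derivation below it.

scc[0]=1,scc[1]=1,scc[2]=2,scc[3]=0,scc[4]=?,scc[5]=1

step 1: low=(low[0]=0,low[1]=1,low[2]=?,low[3]=3,low[4]=?,low[5]=0); scc=(scc[0]=?,scc[1]=?,scc[2]=?,scc[3]=0,scc[4]=?,scc[5]=?)
step 2: low=(low[0]=0,low[1]=1,low[2]=?,low[3]=3,low[4]=?,low[5]=0); scc=(scc[0]=?,scc[1]=?,scc[2]=?,scc[3]=0,scc[4]=?,scc[5]=?)
step 3: low=(low[0]=0,low[1]=0,low[2]=?,low[3]=3,low[4]=?,low[5]=0); scc=(scc[0]=?,scc[1]=?,scc[2]=?,scc[3]=0,scc[4]=?,scc[5]=?)
step 4: low=(low[0]=0,low[1]=0,low[2]=?,low[3]=3,low[4]=?,low[5]=0); scc=(scc[0]=1,scc[1]=1,scc[2]=?,scc[3]=0,scc[4]=?,scc[5]=1)
step 5: low=(low[0]=0,low[1]=0,low[2]=4,low[3]=3,low[4]=?,low[5]=0); scc=(scc[0]=1,scc[1]=1,scc[2]=2,scc[3]=0,scc[4]=?,scc[5]=1)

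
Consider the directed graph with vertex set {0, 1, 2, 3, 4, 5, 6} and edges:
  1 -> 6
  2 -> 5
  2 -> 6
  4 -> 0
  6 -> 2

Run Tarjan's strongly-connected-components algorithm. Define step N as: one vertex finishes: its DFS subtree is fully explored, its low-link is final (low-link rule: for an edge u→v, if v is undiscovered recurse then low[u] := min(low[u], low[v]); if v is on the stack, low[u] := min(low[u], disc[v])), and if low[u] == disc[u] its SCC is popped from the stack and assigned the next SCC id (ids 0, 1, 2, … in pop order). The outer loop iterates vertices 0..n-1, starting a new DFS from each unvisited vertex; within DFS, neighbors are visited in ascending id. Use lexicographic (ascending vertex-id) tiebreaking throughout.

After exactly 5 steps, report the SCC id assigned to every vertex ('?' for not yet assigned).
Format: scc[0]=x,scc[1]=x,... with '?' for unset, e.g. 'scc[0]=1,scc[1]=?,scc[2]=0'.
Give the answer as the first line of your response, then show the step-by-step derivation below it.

scc[0]=0,scc[1]=3,scc[2]=2,scc[3]=?,scc[4]=?,scc[5]=1,scc[6]=2

step 1: low=(low[0]=0,low[1]=?,low[2]=?,low[3]=?,low[4]=?,low[5]=?,low[6]=?); scc=(scc[0]=0,scc[1]=?,scc[2]=?,scc[3]=?,scc[4]=?,scc[5]=?,scc[6]=?)
step 2: low=(low[0]=0,low[1]=1,low[2]=3,low[3]=?,low[4]=?,low[5]=4,low[6]=2); scc=(scc[0]=0,scc[1]=?,scc[2]=?,scc[3]=?,scc[4]=?,scc[5]=1,scc[6]=?)
step 3: low=(low[0]=0,low[1]=1,low[2]=2,low[3]=?,low[4]=?,low[5]=4,low[6]=2); scc=(scc[0]=0,scc[1]=?,scc[2]=?,scc[3]=?,scc[4]=?,scc[5]=1,scc[6]=?)
step 4: low=(low[0]=0,low[1]=1,low[2]=2,low[3]=?,low[4]=?,low[5]=4,low[6]=2); scc=(scc[0]=0,scc[1]=?,scc[2]=2,scc[3]=?,scc[4]=?,scc[5]=1,scc[6]=2)
step 5: low=(low[0]=0,low[1]=1,low[2]=2,low[3]=?,low[4]=?,low[5]=4,low[6]=2); scc=(scc[0]=0,scc[1]=3,scc[2]=2,scc[3]=?,scc[4]=?,scc[5]=1,scc[6]=2)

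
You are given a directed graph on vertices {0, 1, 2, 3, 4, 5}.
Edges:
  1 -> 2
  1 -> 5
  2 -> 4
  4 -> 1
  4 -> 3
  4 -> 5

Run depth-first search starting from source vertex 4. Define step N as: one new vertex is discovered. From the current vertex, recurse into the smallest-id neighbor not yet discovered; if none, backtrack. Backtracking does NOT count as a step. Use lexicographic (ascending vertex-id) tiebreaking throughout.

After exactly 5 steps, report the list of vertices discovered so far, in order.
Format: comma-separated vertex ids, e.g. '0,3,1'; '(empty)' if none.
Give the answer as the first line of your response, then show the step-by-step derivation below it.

4,1,2,5,3

step 1: discover 4; path=4; order=4
step 2: discover 1; path=4>1; order=4,1
step 3: discover 2; path=4>1>2; order=4,1,2
step 4: discover 5; path=4>1>5; order=4,1,2,5
step 5: discover 3; path=4>3; order=4,1,2,5,3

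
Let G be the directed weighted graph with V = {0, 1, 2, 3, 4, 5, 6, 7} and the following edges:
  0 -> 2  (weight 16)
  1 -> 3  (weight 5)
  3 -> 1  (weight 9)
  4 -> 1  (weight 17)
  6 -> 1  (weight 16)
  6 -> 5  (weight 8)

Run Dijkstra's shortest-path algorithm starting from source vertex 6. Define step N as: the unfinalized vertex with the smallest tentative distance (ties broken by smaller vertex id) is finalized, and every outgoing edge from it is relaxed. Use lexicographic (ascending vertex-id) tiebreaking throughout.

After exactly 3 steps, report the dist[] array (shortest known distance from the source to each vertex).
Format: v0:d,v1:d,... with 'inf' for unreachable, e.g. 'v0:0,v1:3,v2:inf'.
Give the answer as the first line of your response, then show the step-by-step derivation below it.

v0:inf,v1:16,v2:inf,v3:21,v4:inf,v5:8,v6:0,v7:inf

step 1: dist = v0:inf,v1:16,v2:inf,v3:inf,v4:inf,v5:8,v6:0,v7:inf
step 2: dist = v0:inf,v1:16,v2:inf,v3:inf,v4:inf,v5:8,v6:0,v7:inf
step 3: dist = v0:inf,v1:16,v2:inf,v3:21,v4:inf,v5:8,v6:0,v7:inf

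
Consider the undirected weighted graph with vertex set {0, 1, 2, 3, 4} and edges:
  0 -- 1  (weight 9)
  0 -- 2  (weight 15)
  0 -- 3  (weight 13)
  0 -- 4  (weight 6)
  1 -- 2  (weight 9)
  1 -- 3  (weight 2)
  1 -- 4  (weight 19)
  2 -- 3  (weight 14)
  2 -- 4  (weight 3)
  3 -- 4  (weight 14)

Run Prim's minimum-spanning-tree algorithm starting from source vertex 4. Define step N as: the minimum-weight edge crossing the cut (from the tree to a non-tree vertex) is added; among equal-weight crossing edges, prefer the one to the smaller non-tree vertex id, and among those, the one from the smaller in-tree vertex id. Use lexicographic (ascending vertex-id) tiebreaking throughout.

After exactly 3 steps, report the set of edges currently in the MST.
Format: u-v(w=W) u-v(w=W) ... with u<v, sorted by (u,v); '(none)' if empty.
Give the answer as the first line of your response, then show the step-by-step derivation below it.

0-1(w=9) 0-4(w=6) 2-4(w=3)

step 1: add edge 2-4 (w=3); MST = {2-4(w=3)}
step 2: add edge 0-4 (w=6); MST = {0-4(w=6) 2-4(w=3)}
step 3: add edge 0-1 (w=9); MST = {0-1(w=9) 0-4(w=6) 2-4(w=3)}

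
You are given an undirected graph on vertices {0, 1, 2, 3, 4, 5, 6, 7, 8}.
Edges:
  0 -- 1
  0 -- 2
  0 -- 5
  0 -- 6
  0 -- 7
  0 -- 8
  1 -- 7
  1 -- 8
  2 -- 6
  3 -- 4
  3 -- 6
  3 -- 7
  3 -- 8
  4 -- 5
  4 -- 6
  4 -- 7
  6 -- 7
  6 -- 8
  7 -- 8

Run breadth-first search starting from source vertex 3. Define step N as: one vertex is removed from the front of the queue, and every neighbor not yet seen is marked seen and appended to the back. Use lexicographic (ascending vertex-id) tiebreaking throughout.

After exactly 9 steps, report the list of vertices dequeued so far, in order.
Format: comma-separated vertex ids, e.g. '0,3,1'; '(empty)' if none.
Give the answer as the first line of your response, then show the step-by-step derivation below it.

3,4,6,7,8,5,0,2,1

step 1: dequeue 3; queue=[4,6,7,8]; order=3
step 2: dequeue 4; queue=[6,7,8,5]; order=3,4
step 3: dequeue 6; queue=[7,8,5,0,2]; order=3,4,6
step 4: dequeue 7; queue=[8,5,0,2,1]; order=3,4,6,7
step 5: dequeue 8; queue=[5,0,2,1]; order=3,4,6,7,8
step 6: dequeue 5; queue=[0,2,1]; order=3,4,6,7,8,5
step 7: dequeue 0; queue=[2,1]; order=3,4,6,7,8,5,0
step 8: dequeue 2; queue=[1]; order=3,4,6,7,8,5,0,2
step 9: dequeue 1; queue=[(empty)]; order=3,4,6,7,8,5,0,2,1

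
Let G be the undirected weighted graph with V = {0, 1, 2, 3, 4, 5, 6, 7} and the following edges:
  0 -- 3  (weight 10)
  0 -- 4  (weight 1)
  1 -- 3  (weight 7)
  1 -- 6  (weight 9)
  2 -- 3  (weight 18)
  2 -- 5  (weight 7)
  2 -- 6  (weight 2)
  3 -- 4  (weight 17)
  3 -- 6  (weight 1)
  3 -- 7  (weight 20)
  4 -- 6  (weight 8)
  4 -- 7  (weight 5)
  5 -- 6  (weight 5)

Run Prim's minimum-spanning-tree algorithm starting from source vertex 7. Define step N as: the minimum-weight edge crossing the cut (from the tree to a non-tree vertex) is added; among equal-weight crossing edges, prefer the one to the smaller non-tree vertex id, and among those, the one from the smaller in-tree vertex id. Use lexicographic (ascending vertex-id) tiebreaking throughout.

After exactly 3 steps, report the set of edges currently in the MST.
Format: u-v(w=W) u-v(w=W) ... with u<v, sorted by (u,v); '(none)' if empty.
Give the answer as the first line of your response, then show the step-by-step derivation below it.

0-4(w=1) 4-6(w=8) 4-7(w=5)

step 1: add edge 4-7 (w=5); MST = {4-7(w=5)}
step 2: add edge 0-4 (w=1); MST = {0-4(w=1) 4-7(w=5)}
step 3: add edge 4-6 (w=8); MST = {0-4(w=1) 4-6(w=8) 4-7(w=5)}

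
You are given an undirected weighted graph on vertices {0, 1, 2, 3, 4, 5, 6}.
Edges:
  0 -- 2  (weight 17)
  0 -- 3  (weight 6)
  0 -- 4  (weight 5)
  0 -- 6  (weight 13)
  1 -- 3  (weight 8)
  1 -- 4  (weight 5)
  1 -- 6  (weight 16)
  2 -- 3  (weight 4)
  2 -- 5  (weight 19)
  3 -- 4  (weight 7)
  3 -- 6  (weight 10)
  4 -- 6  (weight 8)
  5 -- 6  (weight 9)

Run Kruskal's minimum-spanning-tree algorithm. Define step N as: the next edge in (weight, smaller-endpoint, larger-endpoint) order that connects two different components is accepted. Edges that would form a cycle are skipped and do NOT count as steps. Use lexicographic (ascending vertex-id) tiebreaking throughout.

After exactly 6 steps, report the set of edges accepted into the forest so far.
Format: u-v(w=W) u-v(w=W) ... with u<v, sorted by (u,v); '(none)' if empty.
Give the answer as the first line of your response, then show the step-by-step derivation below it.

0-3(w=6) 0-4(w=5) 1-4(w=5) 2-3(w=4) 4-6(w=8) 5-6(w=9)

step 1: add edge 2-3 (w=4); MST = {2-3(w=4)}
step 2: add edge 0-4 (w=5); MST = {0-4(w=5) 2-3(w=4)}
step 3: add edge 1-4 (w=5); MST = {0-4(w=5) 1-4(w=5) 2-3(w=4)}
step 4: add edge 0-3 (w=6); MST = {0-3(w=6) 0-4(w=5) 1-4(w=5) 2-3(w=4)}
step 5: add edge 4-6 (w=8); MST = {0-3(w=6) 0-4(w=5) 1-4(w=5) 2-3(w=4) 4-6(w=8)}
step 6: add edge 5-6 (w=9); MST = {0-3(w=6) 0-4(w=5) 1-4(w=5) 2-3(w=4) 4-6(w=8) 5-6(w=9)}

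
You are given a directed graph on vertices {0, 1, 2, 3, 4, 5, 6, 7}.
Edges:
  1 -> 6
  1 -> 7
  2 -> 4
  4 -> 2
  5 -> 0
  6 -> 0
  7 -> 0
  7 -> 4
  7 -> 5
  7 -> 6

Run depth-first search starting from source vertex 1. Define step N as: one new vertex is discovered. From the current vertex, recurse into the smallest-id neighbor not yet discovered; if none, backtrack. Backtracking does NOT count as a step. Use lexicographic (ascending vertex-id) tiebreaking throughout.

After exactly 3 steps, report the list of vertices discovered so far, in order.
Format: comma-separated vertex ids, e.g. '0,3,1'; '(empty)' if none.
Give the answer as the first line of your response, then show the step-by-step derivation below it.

1,6,0

step 1: discover 1; path=1; order=1
step 2: discover 6; path=1>6; order=1,6
step 3: discover 0; path=1>6>0; order=1,6,0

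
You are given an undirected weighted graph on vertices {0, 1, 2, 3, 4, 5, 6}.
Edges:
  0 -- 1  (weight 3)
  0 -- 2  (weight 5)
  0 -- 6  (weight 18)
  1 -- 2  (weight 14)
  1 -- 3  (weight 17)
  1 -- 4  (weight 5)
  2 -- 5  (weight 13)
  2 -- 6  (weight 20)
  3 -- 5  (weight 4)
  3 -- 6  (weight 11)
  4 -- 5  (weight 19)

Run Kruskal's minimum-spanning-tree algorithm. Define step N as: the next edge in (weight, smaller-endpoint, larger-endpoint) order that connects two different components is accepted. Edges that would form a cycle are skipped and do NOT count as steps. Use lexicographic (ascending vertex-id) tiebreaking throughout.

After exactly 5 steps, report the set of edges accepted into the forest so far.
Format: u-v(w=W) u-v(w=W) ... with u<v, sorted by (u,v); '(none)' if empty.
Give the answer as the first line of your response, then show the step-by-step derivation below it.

0-1(w=3) 0-2(w=5) 1-4(w=5) 3-5(w=4) 3-6(w=11)

step 1: add edge 0-1 (w=3); MST = {0-1(w=3)}
step 2: add edge 3-5 (w=4); MST = {0-1(w=3) 3-5(w=4)}
step 3: add edge 0-2 (w=5); MST = {0-1(w=3) 0-2(w=5) 3-5(w=4)}
step 4: add edge 1-4 (w=5); MST = {0-1(w=3) 0-2(w=5) 1-4(w=5) 3-5(w=4)}
step 5: add edge 3-6 (w=11); MST = {0-1(w=3) 0-2(w=5) 1-4(w=5) 3-5(w=4) 3-6(w=11)}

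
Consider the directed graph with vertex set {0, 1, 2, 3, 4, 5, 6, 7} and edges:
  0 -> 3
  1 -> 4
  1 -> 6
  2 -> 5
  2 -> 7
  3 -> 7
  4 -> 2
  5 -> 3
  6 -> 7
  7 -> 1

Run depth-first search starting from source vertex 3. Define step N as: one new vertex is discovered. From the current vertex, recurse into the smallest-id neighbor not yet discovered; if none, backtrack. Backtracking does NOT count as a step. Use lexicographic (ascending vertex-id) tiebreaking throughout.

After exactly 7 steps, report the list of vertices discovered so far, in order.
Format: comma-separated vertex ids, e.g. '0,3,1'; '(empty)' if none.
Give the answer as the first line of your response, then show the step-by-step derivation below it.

3,7,1,4,2,5,6

step 1: discover 3; path=3; order=3
step 2: discover 7; path=3>7; order=3,7
step 3: discover 1; path=3>7>1; order=3,7,1
step 4: discover 4; path=3>7>1>4; order=3,7,1,4
step 5: discover 2; path=3>7>1>4>2; order=3,7,1,4,2
step 6: discover 5; path=3>7>1>4>2>5; order=3,7,1,4,2,5
step 7: discover 6; path=3>7>1>6; order=3,7,1,4,2,5,6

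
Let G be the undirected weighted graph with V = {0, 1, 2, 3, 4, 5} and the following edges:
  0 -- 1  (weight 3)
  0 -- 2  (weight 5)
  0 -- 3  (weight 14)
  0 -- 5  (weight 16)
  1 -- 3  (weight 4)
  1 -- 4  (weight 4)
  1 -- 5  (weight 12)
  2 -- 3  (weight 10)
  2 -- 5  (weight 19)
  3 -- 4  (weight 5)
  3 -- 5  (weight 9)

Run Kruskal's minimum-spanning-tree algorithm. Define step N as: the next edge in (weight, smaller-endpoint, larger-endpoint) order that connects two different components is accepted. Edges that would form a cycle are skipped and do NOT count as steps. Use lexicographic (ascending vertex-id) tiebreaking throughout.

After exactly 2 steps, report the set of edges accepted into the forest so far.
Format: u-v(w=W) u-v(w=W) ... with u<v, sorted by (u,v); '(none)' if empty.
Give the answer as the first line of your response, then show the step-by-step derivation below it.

0-1(w=3) 1-3(w=4)

step 1: add edge 0-1 (w=3); MST = {0-1(w=3)}
step 2: add edge 1-3 (w=4); MST = {0-1(w=3) 1-3(w=4)}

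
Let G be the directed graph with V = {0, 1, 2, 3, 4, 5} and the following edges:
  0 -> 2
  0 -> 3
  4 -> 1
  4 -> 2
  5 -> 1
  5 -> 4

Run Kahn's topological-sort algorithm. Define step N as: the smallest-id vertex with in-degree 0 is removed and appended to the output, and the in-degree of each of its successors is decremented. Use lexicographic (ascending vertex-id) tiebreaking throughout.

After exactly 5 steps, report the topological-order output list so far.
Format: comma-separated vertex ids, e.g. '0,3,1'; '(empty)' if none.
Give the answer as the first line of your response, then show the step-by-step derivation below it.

0,3,5,4,1

step 1: output 0; order=[0]; indeg=(0,2,1,0,1,0)
step 2: output 3; order=[0,3]; indeg=(0,2,1,0,1,0)
step 3: output 5; order=[0,3,5]; indeg=(0,1,1,0,0,0)
step 4: output 4; order=[0,3,5,4]; indeg=(0,0,0,0,0,0)
step 5: output 1; order=[0,3,5,4,1]; indeg=(0,0,0,0,0,0)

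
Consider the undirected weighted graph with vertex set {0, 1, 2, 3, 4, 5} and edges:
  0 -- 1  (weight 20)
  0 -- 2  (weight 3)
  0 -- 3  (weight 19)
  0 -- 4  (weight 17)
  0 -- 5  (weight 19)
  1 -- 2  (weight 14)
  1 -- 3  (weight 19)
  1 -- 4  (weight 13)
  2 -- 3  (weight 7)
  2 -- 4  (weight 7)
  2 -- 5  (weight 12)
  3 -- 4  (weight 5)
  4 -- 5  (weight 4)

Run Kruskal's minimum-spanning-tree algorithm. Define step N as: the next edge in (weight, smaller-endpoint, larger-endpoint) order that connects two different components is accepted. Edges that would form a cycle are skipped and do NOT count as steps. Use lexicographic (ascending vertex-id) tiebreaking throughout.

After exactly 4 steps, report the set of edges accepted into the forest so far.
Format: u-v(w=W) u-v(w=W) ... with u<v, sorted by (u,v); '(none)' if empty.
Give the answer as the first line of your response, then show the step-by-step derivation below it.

0-2(w=3) 2-3(w=7) 3-4(w=5) 4-5(w=4)

step 1: add edge 0-2 (w=3); MST = {0-2(w=3)}
step 2: add edge 4-5 (w=4); MST = {0-2(w=3) 4-5(w=4)}
step 3: add edge 3-4 (w=5); MST = {0-2(w=3) 3-4(w=5) 4-5(w=4)}
step 4: add edge 2-3 (w=7); MST = {0-2(w=3) 2-3(w=7) 3-4(w=5) 4-5(w=4)}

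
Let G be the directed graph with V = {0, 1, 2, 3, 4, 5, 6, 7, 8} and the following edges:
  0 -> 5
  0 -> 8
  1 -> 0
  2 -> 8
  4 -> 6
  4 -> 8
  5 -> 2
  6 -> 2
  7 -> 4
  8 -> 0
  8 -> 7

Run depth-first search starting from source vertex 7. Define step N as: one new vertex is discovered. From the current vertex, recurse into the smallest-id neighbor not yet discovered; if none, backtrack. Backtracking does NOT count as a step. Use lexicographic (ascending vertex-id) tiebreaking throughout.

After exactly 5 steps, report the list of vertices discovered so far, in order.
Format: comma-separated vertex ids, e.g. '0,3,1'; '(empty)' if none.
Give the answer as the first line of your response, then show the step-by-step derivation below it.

7,4,6,2,8

step 1: discover 7; path=7; order=7
step 2: discover 4; path=7>4; order=7,4
step 3: discover 6; path=7>4>6; order=7,4,6
step 4: discover 2; path=7>4>6>2; order=7,4,6,2
step 5: discover 8; path=7>4>6>2>8; order=7,4,6,2,8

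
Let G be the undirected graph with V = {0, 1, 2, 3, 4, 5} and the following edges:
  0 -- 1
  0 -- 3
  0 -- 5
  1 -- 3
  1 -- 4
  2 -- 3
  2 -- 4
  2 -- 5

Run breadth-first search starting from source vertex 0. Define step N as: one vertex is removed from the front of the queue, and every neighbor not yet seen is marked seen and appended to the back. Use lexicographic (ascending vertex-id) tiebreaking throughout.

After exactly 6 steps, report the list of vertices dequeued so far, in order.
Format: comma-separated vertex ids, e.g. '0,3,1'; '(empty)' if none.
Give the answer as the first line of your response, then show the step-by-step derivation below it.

0,1,3,5,4,2

step 1: dequeue 0; queue=[1,3,5]; order=0
step 2: dequeue 1; queue=[3,5,4]; order=0,1
step 3: dequeue 3; queue=[5,4,2]; order=0,1,3
step 4: dequeue 5; queue=[4,2]; order=0,1,3,5
step 5: dequeue 4; queue=[2]; order=0,1,3,5,4
step 6: dequeue 2; queue=[(empty)]; order=0,1,3,5,4,2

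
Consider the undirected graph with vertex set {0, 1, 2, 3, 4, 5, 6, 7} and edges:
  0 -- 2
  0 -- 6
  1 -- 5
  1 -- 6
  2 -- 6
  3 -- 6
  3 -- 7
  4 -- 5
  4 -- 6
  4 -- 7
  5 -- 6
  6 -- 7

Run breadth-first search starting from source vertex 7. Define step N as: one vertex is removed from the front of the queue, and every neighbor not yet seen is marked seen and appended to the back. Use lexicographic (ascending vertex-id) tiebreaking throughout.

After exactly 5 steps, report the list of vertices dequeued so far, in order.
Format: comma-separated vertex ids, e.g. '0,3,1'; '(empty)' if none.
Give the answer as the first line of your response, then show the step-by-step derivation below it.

7,3,4,6,5

step 1: dequeue 7; queue=[3,4,6]; order=7
step 2: dequeue 3; queue=[4,6]; order=7,3
step 3: dequeue 4; queue=[6,5]; order=7,3,4
step 4: dequeue 6; queue=[5,0,1,2]; order=7,3,4,6
step 5: dequeue 5; queue=[0,1,2]; order=7,3,4,6,5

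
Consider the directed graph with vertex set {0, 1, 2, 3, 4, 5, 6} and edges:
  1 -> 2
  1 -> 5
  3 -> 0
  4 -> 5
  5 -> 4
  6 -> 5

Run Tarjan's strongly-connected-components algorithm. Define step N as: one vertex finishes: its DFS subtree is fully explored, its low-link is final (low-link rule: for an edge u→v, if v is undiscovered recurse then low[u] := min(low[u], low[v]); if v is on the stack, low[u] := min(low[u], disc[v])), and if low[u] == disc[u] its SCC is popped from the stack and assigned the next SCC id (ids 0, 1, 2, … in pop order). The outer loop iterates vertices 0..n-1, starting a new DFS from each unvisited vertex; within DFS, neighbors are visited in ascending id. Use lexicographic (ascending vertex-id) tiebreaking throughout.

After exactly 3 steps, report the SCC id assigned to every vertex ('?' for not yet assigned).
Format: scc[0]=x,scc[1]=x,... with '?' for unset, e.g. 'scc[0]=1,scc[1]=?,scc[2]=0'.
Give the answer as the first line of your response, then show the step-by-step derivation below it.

scc[0]=0,scc[1]=?,scc[2]=1,scc[3]=?,scc[4]=?,scc[5]=?,scc[6]=?

step 1: low=(low[0]=0,low[1]=?,low[2]=?,low[3]=?,low[4]=?,low[5]=?,low[6]=?); scc=(scc[0]=0,scc[1]=?,scc[2]=?,scc[3]=?,scc[4]=?,scc[5]=?,scc[6]=?)
step 2: low=(low[0]=0,low[1]=1,low[2]=2,low[3]=?,low[4]=?,low[5]=?,low[6]=?); scc=(scc[0]=0,scc[1]=?,scc[2]=1,scc[3]=?,scc[4]=?,scc[5]=?,scc[6]=?)
step 3: low=(low[0]=0,low[1]=1,low[2]=2,low[3]=?,low[4]=3,low[5]=3,low[6]=?); scc=(scc[0]=0,scc[1]=?,scc[2]=1,scc[3]=?,scc[4]=?,scc[5]=?,scc[6]=?)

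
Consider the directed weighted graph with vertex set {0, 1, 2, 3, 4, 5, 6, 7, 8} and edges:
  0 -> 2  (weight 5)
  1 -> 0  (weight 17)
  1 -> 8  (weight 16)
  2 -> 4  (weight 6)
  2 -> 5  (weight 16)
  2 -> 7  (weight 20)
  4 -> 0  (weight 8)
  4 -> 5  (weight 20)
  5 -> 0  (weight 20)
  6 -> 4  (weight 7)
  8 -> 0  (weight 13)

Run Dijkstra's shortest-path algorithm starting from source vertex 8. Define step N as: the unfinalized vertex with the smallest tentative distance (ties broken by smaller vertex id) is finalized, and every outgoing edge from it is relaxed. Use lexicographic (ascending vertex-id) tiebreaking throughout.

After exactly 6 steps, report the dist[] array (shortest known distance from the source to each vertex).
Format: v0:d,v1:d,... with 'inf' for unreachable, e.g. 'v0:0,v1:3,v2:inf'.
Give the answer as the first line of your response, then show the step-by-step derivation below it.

v0:13,v1:inf,v2:18,v3:inf,v4:24,v5:34,v6:inf,v7:38,v8:0

step 1: dist = v0:13,v1:inf,v2:inf,v3:inf,v4:inf,v5:inf,v6:inf,v7:inf,v8:0
step 2: dist = v0:13,v1:inf,v2:18,v3:inf,v4:inf,v5:inf,v6:inf,v7:inf,v8:0
step 3: dist = v0:13,v1:inf,v2:18,v3:inf,v4:24,v5:34,v6:inf,v7:38,v8:0
step 4: dist = v0:13,v1:inf,v2:18,v3:inf,v4:24,v5:34,v6:inf,v7:38,v8:0
step 5: dist = v0:13,v1:inf,v2:18,v3:inf,v4:24,v5:34,v6:inf,v7:38,v8:0
step 6: dist = v0:13,v1:inf,v2:18,v3:inf,v4:24,v5:34,v6:inf,v7:38,v8:0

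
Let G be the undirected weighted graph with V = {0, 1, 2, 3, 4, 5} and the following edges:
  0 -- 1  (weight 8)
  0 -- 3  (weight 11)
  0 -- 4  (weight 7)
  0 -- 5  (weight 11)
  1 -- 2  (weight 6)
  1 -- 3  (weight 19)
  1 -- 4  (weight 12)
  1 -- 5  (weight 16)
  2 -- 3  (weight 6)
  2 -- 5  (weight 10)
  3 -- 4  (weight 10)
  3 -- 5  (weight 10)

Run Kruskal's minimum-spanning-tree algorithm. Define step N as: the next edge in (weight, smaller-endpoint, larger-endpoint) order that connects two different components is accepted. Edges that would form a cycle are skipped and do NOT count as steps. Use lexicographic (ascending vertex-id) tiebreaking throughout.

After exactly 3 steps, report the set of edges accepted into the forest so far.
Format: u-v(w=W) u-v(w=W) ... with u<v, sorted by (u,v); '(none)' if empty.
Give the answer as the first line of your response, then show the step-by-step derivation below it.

0-4(w=7) 1-2(w=6) 2-3(w=6)

step 1: add edge 1-2 (w=6); MST = {1-2(w=6)}
step 2: add edge 2-3 (w=6); MST = {1-2(w=6) 2-3(w=6)}
step 3: add edge 0-4 (w=7); MST = {0-4(w=7) 1-2(w=6) 2-3(w=6)}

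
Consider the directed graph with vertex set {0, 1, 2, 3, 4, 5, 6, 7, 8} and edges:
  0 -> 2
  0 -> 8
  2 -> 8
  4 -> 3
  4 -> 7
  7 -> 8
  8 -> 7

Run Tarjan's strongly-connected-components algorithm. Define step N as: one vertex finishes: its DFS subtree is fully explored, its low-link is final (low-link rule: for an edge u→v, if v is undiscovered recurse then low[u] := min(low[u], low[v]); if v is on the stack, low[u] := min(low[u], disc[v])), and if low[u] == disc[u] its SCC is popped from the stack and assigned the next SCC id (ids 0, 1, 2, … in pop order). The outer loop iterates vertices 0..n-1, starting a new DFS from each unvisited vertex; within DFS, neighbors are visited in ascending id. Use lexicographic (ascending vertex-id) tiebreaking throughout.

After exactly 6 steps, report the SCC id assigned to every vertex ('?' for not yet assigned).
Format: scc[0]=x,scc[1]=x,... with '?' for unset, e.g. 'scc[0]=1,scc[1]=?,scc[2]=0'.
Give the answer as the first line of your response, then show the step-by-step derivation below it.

scc[0]=2,scc[1]=3,scc[2]=1,scc[3]=4,scc[4]=?,scc[5]=?,scc[6]=?,scc[7]=0,scc[8]=0

step 1: low=(low[0]=0,low[1]=?,low[2]=1,low[3]=?,low[4]=?,low[5]=?,low[6]=?,low[7]=2,low[8]=2); scc=(scc[0]=?,scc[1]=?,scc[2]=?,scc[3]=?,scc[4]=?,scc[5]=?,scc[6]=?,scc[7]=?,scc[8]=?)
step 2: low=(low[0]=0,low[1]=?,low[2]=1,low[3]=?,low[4]=?,low[5]=?,low[6]=?,low[7]=2,low[8]=2); scc=(scc[0]=?,scc[1]=?,scc[2]=?,scc[3]=?,scc[4]=?,scc[5]=?,scc[6]=?,scc[7]=0,scc[8]=0)
step 3: low=(low[0]=0,low[1]=?,low[2]=1,low[3]=?,low[4]=?,low[5]=?,low[6]=?,low[7]=2,low[8]=2); scc=(scc[0]=?,scc[1]=?,scc[2]=1,scc[3]=?,scc[4]=?,scc[5]=?,scc[6]=?,scc[7]=0,scc[8]=0)
step 4: low=(low[0]=0,low[1]=?,low[2]=1,low[3]=?,low[4]=?,low[5]=?,low[6]=?,low[7]=2,low[8]=2); scc=(scc[0]=2,scc[1]=?,scc[2]=1,scc[3]=?,scc[4]=?,scc[5]=?,scc[6]=?,scc[7]=0,scc[8]=0)
step 5: low=(low[0]=0,low[1]=4,low[2]=1,low[3]=?,low[4]=?,low[5]=?,low[6]=?,low[7]=2,low[8]=2); scc=(scc[0]=2,scc[1]=3,scc[2]=1,scc[3]=?,scc[4]=?,scc[5]=?,scc[6]=?,scc[7]=0,scc[8]=0)
step 6: low=(low[0]=0,low[1]=4,low[2]=1,low[3]=5,low[4]=?,low[5]=?,low[6]=?,low[7]=2,low[8]=2); scc=(scc[0]=2,scc[1]=3,scc[2]=1,scc[3]=4,scc[4]=?,scc[5]=?,scc[6]=?,scc[7]=0,scc[8]=0)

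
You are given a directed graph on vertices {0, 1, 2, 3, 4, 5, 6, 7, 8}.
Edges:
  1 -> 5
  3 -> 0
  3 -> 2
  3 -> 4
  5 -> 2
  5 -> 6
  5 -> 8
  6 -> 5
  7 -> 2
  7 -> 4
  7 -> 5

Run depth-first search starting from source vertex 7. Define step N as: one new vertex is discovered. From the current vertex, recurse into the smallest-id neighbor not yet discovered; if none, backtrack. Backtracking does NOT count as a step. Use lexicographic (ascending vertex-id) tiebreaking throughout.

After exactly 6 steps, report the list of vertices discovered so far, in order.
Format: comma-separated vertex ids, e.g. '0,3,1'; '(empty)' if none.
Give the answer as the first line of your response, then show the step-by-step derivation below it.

7,2,4,5,6,8

step 1: discover 7; path=7; order=7
step 2: discover 2; path=7>2; order=7,2
step 3: discover 4; path=7>4; order=7,2,4
step 4: discover 5; path=7>5; order=7,2,4,5
step 5: discover 6; path=7>5>6; order=7,2,4,5,6
step 6: discover 8; path=7>5>8; order=7,2,4,5,6,8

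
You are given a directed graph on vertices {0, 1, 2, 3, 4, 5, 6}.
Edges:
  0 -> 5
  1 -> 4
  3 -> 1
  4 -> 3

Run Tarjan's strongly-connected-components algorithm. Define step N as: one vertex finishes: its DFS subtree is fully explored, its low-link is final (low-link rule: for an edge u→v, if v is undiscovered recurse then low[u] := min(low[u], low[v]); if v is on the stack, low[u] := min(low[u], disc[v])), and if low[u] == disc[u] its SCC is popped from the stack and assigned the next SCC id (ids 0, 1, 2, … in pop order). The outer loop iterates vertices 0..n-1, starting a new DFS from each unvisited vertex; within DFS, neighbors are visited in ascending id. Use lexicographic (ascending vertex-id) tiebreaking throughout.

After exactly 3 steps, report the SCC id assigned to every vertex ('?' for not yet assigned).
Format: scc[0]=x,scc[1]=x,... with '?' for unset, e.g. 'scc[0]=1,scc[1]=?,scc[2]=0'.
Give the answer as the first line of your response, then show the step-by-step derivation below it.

scc[0]=1,scc[1]=?,scc[2]=?,scc[3]=?,scc[4]=?,scc[5]=0,scc[6]=?

step 1: low=(low[0]=0,low[1]=?,low[2]=?,low[3]=?,low[4]=?,low[5]=1,low[6]=?); scc=(scc[0]=?,scc[1]=?,scc[2]=?,scc[3]=?,scc[4]=?,scc[5]=0,scc[6]=?)
step 2: low=(low[0]=0,low[1]=?,low[2]=?,low[3]=?,low[4]=?,low[5]=1,low[6]=?); scc=(scc[0]=1,scc[1]=?,scc[2]=?,scc[3]=?,scc[4]=?,scc[5]=0,scc[6]=?)
step 3: low=(low[0]=0,low[1]=2,low[2]=?,low[3]=2,low[4]=3,low[5]=1,low[6]=?); scc=(scc[0]=1,scc[1]=?,scc[2]=?,scc[3]=?,scc[4]=?,scc[5]=0,scc[6]=?)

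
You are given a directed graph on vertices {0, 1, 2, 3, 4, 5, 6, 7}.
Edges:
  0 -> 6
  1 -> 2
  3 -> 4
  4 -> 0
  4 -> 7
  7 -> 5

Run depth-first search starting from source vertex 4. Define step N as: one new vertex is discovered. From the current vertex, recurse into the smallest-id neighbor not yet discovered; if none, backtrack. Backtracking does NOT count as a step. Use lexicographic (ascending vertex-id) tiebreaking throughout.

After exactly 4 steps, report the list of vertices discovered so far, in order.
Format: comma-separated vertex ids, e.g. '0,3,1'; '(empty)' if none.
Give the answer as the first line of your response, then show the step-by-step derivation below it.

4,0,6,7

step 1: discover 4; path=4; order=4
step 2: discover 0; path=4>0; order=4,0
step 3: discover 6; path=4>0>6; order=4,0,6
step 4: discover 7; path=4>7; order=4,0,6,7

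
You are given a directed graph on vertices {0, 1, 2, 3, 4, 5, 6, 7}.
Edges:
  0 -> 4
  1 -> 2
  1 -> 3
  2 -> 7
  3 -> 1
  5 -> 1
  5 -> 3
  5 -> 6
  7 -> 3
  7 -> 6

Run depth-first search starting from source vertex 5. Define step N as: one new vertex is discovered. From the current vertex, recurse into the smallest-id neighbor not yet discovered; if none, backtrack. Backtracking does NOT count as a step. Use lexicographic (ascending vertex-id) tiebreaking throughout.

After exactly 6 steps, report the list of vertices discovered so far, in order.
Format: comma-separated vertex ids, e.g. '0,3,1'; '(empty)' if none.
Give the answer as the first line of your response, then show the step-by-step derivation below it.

5,1,2,7,3,6

step 1: discover 5; path=5; order=5
step 2: discover 1; path=5>1; order=5,1
step 3: discover 2; path=5>1>2; order=5,1,2
step 4: discover 7; path=5>1>2>7; order=5,1,2,7
step 5: discover 3; path=5>1>2>7>3; order=5,1,2,7,3
step 6: discover 6; path=5>1>2>7>6; order=5,1,2,7,3,6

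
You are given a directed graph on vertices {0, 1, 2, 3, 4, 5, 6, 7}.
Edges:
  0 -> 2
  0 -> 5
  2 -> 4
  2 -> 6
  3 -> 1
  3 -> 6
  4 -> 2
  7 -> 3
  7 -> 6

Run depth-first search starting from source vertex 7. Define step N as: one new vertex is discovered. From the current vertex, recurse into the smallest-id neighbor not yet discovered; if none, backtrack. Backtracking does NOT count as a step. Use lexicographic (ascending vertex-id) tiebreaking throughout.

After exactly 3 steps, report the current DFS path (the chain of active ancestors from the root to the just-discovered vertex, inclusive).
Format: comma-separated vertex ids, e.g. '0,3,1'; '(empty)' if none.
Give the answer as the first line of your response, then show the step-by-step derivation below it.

7,3,1

step 1: discover 7; path=7; order=7
step 2: discover 3; path=7>3; order=7,3
step 3: discover 1; path=7>3>1; order=7,3,1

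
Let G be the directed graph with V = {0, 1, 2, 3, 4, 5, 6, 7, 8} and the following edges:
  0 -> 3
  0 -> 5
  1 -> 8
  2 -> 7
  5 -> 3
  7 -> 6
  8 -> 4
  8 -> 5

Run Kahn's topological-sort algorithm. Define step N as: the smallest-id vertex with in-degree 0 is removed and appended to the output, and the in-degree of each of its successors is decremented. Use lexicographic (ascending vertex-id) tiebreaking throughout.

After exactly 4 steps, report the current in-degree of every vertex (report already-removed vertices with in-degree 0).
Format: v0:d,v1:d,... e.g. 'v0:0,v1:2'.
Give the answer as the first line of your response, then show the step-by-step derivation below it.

v0:0,v1:0,v2:0,v3:1,v4:1,v5:1,v6:0,v7:0,v8:0

step 1: output 0; order=[0]; indeg=(0,0,0,1,1,1,1,1,1)
step 2: output 1; order=[0,1]; indeg=(0,0,0,1,1,1,1,1,0)
step 3: output 2; order=[0,1,2]; indeg=(0,0,0,1,1,1,1,0,0)
step 4: output 7; order=[0,1,2,7]; indeg=(0,0,0,1,1,1,0,0,0)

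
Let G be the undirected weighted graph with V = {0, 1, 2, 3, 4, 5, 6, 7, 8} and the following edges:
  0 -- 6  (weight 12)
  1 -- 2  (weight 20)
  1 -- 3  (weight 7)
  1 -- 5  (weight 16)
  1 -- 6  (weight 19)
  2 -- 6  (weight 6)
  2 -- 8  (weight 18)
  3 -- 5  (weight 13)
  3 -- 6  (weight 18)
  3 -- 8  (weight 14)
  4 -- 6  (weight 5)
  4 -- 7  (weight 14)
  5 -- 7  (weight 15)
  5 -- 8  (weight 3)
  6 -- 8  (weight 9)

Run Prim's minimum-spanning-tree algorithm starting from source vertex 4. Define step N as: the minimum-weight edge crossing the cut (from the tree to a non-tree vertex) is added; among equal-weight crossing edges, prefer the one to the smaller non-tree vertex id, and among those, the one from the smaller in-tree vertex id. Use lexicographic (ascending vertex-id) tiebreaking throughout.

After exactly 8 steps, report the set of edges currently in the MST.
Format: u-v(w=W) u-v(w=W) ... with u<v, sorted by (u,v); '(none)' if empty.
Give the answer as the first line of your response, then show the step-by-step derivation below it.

0-6(w=12) 1-3(w=7) 2-6(w=6) 3-5(w=13) 4-6(w=5) 4-7(w=14) 5-8(w=3) 6-8(w=9)

step 1: add edge 4-6 (w=5); MST = {4-6(w=5)}
step 2: add edge 2-6 (w=6); MST = {2-6(w=6) 4-6(w=5)}
step 3: add edge 6-8 (w=9); MST = {2-6(w=6) 4-6(w=5) 6-8(w=9)}
step 4: add edge 5-8 (w=3); MST = {2-6(w=6) 4-6(w=5) 5-8(w=3) 6-8(w=9)}
step 5: add edge 0-6 (w=12); MST = {0-6(w=12) 2-6(w=6) 4-6(w=5) 5-8(w=3) 6-8(w=9)}
step 6: add edge 3-5 (w=13); MST = {0-6(w=12) 2-6(w=6) 3-5(w=13) 4-6(w=5) 5-8(w=3) 6-8(w=9)}
step 7: add edge 1-3 (w=7); MST = {0-6(w=12) 1-3(w=7) 2-6(w=6) 3-5(w=13) 4-6(w=5) 5-8(w=3) 6-8(w=9)}
step 8: add edge 4-7 (w=14); MST = {0-6(w=12) 1-3(w=7) 2-6(w=6) 3-5(w=13) 4-6(w=5) 4-7(w=14) 5-8(w=3) 6-8(w=9)}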